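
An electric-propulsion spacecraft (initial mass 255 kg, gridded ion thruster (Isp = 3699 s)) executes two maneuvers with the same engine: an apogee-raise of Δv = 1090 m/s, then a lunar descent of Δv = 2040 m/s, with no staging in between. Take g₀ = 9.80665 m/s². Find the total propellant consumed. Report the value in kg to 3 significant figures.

v_e = Isp · g₀ = 3699 × 9.80665 = 36274.8 m/s.
After the first burn: m = 255 × exp(−1090/36274.8) = 255 × 0.97040 = 247.452 kg.
After the second burn: m = 247.452 × exp(−2040/36274.8) = 247.452 × 0.94531 = 233.919 kg.
Total propellant = m₀ − m_final = 255 − 233.919 = 21.081 kg.

total propellant consumed ≈ 21.1 kg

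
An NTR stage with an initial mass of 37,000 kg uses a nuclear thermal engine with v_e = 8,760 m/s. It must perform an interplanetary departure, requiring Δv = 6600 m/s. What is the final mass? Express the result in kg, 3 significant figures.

By the Tsiolkovsky rocket equation, m₀/m_f = exp(Δv / v_e) = exp(6600 / 8760.0) = exp(0.7534) = 2.1243.
m_f = m₀ / 2.1243 = 37,000 / 2.1243 = 17,417.5 kg.

final mass ≈ 17400 kg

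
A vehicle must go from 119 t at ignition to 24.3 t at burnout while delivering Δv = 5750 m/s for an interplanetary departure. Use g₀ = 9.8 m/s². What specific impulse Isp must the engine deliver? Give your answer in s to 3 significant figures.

Isp ≈ 369 s

ln(m₀/m_f) = ln(119000/24300) = ln(4.897) = 1.5886.
Using Δv = v_e ln(m₀/m_f): v_e = Δv / ln(m₀/m_f) = 5750 / 1.5886 = 3619.4 m/s.
Isp = v_e / g₀ = 3619.4 / 9.8 = 369.3 s.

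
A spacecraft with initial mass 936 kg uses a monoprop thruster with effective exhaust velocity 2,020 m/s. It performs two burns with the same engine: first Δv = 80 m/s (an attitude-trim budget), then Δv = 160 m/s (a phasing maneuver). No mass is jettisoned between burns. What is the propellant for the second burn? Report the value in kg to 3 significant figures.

propellant for the second burn ≈ 68.5 kg

After the first burn: m = 936 × exp(−80/2020.0) = 936 × 0.96117 = 899.655 kg.
After the second burn: m = 899.655 × exp(−160/2020.0) = 899.655 × 0.92385 = 831.146 kg.
Second-burn propellant = 899.655 − 831.146 = 68.509 kg.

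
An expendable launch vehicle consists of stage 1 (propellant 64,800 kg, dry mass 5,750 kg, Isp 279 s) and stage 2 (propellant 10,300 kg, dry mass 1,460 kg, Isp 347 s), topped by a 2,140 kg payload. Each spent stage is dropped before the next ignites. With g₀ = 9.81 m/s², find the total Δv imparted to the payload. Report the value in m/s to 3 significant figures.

Δv ≈ 8590 m/s

Ignition mass of stage 1 = 64,800+5,750 + 10,300+1,460 + 2,140 = 84,450 kg.
Stage 1: m₀ = 84,450 kg, m_f = 84,450 − 64,800 = 19,650 kg; Δv = 279×9.81×ln(4.298) = 2737.0×1.4581 ≈ 3991 m/s.
Stage 2: m₀ = 13,900 kg, m_f = 13,900 − 10,300 = 3,600 kg; Δv = 347×9.81×ln(3.861) = 3404.1×1.3510 ≈ 4599 m/s.
Total Δv = 3991 + 4599 = 8590 m/s.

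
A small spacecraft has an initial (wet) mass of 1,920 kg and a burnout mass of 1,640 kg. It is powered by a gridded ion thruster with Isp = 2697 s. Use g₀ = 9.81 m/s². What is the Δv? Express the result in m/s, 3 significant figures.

v_e = Isp · g₀ = 2697 × 9.81 = 26457.6 m/s.
Δv = v_e · ln(m₀/m_f) = 26457.6 × ln(1.171) = 26457.6 × 0.1576 ≈ 4170.5 m/s.

Δv ≈ 4170 m/s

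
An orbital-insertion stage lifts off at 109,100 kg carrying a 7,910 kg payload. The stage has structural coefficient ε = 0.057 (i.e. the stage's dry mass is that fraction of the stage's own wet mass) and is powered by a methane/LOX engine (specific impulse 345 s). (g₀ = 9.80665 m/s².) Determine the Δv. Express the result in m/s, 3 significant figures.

Stage wet mass = m₀ − payload = 109,100 − 7,910 = 101,190 kg.
Stage dry mass = ε × stage wet mass = 0.057 × 101,190 = 5,767.83 kg.
Burnout mass m_f = stage dry + payload = 5,767.83 + 7,910 = 13,677.83 kg.
v_e = Isp · g₀ = 345 × 9.80665 = 3383.3 m/s.
From the ideal rocket equation, Δv = v_e · ln(109,100/13,677.83) = 3383.3 × ln(7.976) = 3383.3 × 2.0765 ≈ 7025 m/s.

Δv ≈ 7030 m/s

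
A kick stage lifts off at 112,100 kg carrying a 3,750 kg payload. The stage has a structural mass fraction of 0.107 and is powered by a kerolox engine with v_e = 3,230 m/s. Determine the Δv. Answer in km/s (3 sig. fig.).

Stage wet mass = m₀ − payload = 112,100 − 3,750 = 108,350 kg.
Stage dry mass = ε × stage wet mass = 0.107 × 108,350 = 11,593.5 kg.
Burnout mass m_f = stage dry + payload = 11,593.5 + 3,750 = 15,343.5 kg.
Δv = v_e · ln(112,100/15,343.5) = 3230.0 × ln(7.306) = 3230.0 × 1.9887 ≈ 6423 m/s.

Δv ≈ 6.42 km/s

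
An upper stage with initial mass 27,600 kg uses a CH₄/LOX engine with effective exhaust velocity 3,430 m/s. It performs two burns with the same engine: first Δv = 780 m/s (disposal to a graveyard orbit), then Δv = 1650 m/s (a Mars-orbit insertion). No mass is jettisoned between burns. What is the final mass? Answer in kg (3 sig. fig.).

After the first burn: m = 27600 × exp(−780/3430.0) = 27600 × 0.79660 = 21,986.2 kg.
After the second burn: m = 21,986.2 × exp(−1650/3430.0) = 21,986.2 × 0.61813 = 13,590.3 kg.

final mass ≈ 13600 kg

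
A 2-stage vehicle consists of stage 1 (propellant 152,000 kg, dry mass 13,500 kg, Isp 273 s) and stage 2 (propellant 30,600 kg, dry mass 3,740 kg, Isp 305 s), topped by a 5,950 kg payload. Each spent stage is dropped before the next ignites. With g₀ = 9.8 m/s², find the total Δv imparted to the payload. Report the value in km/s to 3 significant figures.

Ignition mass of stage 1 = 152,000+13,500 + 30,600+3,740 + 5,950 = 205,790 kg.
Stage 1: m₀ = 205,790 kg, m_f = 205,790 − 152,000 = 53,790 kg; Δv = 273×9.8×ln(3.826) = 2675.4×1.3418 ≈ 3590 m/s.
Stage 2: m₀ = 40,290 kg, m_f = 40,290 − 30,600 = 9,690 kg; Δv = 305×9.8×ln(4.158) = 2989.0×1.4250 ≈ 4259 m/s.
Total Δv = 3590 + 4259 = 7849 m/s.

Δv ≈ 7.85 km/s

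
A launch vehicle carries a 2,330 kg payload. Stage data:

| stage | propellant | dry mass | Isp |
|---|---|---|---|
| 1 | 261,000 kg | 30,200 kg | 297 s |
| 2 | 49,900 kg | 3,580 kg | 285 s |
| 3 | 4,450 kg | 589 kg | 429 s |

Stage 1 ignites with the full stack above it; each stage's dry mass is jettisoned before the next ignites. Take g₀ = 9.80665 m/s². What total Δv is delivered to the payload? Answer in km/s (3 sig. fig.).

Δv ≈ 12.6 km/s

Ignition mass of stage 1 = 261,000+30,200 + 49,900+3,580 + 4,450+589 + 2,330 = 352,049 kg.
Stage 1: m₀ = 352,049 kg, m_f = 352,049 − 261,000 = 91,049 kg; Δv = 297×9.80665×ln(3.867) = 2912.6×1.3524 ≈ 3939 m/s.
Stage 2: m₀ = 60,849 kg, m_f = 60,849 − 49,900 = 10,949 kg; Δv = 285×9.80665×ln(5.557) = 2794.9×1.7151 ≈ 4794 m/s.
Stage 3: m₀ = 7,369 kg, m_f = 7,369 − 4,450 = 2,919 kg; Δv = 429×9.80665×ln(2.524) = 4207.1×0.9260 ≈ 3896 m/s.
Total Δv = 3939 + 4794 + 3896 = 12629 m/s.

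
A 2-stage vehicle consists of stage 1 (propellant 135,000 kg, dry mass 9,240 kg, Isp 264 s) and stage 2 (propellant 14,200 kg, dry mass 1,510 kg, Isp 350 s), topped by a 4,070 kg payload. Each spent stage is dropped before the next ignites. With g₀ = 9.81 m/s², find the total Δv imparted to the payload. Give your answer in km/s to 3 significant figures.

Ignition mass of stage 1 = 135,000+9,240 + 14,200+1,510 + 4,070 = 164,020 kg.
Stage 1: m₀ = 164,020 kg, m_f = 164,020 − 135,000 = 29,020 kg; Δv = 264×9.81×ln(5.652) = 2589.8×1.7320 ≈ 4486 m/s.
Stage 2: m₀ = 19,780 kg, m_f = 19,780 − 14,200 = 5,580 kg; Δv = 350×9.81×ln(3.545) = 3433.5×1.2655 ≈ 4345 m/s.
Total Δv = 4486 + 4345 = 8831 m/s.

Δv ≈ 8.83 km/s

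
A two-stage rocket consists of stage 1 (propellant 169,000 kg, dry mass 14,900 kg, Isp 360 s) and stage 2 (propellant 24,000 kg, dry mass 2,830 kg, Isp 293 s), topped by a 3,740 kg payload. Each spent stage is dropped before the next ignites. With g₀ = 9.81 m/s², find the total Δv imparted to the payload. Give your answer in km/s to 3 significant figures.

Ignition mass of stage 1 = 169,000+14,900 + 24,000+2,830 + 3,740 = 214,470 kg.
Stage 1: m₀ = 214,470 kg, m_f = 214,470 − 169,000 = 45,470 kg; Δv = 360×9.81×ln(4.717) = 3531.6×1.5511 ≈ 5478 m/s.
Stage 2: m₀ = 30,570 kg, m_f = 30,570 − 24,000 = 6,570 kg; Δv = 293×9.81×ln(4.653) = 2874.3×1.5375 ≈ 4419 m/s.
Total Δv = 5478 + 4419 = 9897 m/s.

Δv ≈ 9.90 km/s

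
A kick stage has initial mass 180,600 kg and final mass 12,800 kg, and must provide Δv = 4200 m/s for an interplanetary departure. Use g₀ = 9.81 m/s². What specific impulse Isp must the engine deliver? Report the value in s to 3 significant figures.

Isp ≈ 162 s

ln(m₀/m_f) = ln(180600/12800) = ln(14.11) = 2.6468.
v_e = Δv / ln(m₀/m_f) = 4200 / 2.6468 = 1586.8 m/s.
Isp = v_e / g₀ = 1586.8 / 9.81 = 161.8 s.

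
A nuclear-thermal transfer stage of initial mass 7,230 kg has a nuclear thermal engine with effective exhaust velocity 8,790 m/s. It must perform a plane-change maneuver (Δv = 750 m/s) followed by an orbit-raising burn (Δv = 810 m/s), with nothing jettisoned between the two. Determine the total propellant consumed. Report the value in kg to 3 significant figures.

total propellant consumed ≈ 1180 kg

After the first burn: m = 7230 × exp(−750/8790.0) = 7230 × 0.91821 = 6,638.66 kg.
After the second burn: m = 6,638.66 × exp(−810/8790.0) = 6,638.66 × 0.91197 = 6,054.26 kg.
Total propellant = m₀ − m_final = 7230 − 6,054.26 = 1,175.74 kg.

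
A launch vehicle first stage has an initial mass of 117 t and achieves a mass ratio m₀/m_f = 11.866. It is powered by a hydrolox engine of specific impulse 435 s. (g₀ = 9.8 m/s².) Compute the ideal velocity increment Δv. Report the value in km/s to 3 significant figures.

Δv ≈ 10.5 km/s

v_e = Isp · g₀ = 435 × 9.8 = 4263.0 m/s.
Δv = v_e · ln(11.866) = 4263.0 × 2.4737 ≈ 10545.3 m/s.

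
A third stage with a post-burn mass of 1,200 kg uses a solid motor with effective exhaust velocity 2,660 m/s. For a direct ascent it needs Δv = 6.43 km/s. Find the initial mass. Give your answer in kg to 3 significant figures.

initial mass ≈ 13500 kg

Rocket equation: m₀/m_f = exp(Δv / v_e) = exp(6430 / 2660.0) = exp(2.4173) = 11.2155.
m₀ = m_f × 11.2155 = 1,200 × 11.2155 = 13,458.6 kg.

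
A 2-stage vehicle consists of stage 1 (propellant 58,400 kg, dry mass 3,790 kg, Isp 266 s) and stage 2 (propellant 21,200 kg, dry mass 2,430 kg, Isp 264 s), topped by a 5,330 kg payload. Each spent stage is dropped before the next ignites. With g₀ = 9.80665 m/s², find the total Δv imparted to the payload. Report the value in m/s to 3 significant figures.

Ignition mass of stage 1 = 58,400+3,790 + 21,200+2,430 + 5,330 = 91,150 kg.
Stage 1: m₀ = 91,150 kg, m_f = 91,150 − 58,400 = 32,750 kg; Δv = 266×9.80665×ln(2.783) = 2608.6×1.0236 ≈ 2670 m/s.
Stage 2: m₀ = 28,960 kg, m_f = 28,960 − 21,200 = 7,760 kg; Δv = 264×9.80665×ln(3.732) = 2589.0×1.3169 ≈ 3409 m/s.
Total Δv = 2670 + 3409 = 6079 m/s.

Δv ≈ 6080 m/s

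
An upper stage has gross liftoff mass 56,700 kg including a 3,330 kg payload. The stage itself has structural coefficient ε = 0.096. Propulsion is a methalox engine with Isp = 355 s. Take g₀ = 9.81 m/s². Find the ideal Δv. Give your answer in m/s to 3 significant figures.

Stage wet mass = m₀ − payload = 56,700 − 3,330 = 53,370 kg.
Stage dry mass = ε × stage wet mass = 0.096 × 53,370 = 5,123.52 kg.
Burnout mass m_f = stage dry + payload = 5,123.52 + 3,330 = 8,453.52 kg.
v_e = Isp · g₀ = 355 × 9.81 = 3482.6 m/s.
From the ideal rocket equation, Δv = v_e · ln(56,700/8,453.52) = 3482.6 × ln(6.707) = 3482.6 × 1.9032 ≈ 6628 m/s.

Δv ≈ 6630 m/s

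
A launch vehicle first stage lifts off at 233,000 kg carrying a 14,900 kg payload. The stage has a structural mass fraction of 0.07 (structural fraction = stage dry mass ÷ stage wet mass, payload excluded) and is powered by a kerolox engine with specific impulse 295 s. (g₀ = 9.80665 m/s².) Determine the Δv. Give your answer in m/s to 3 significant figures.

Δv ≈ 5910 m/s

Stage wet mass = m₀ − payload = 233,000 − 14,900 = 218,100 kg.
Stage dry mass = ε × stage wet mass = 0.07 × 218,100 = 15,267 kg.
Burnout mass m_f = stage dry + payload = 15,267 + 14,900 = 30,167 kg.
v_e = Isp · g₀ = 295 × 9.80665 = 2893.0 m/s.
Δv = v_e · ln(233,000/30,167) = 2893.0 × ln(7.724) = 2893.0 × 2.0443 ≈ 5914 m/s.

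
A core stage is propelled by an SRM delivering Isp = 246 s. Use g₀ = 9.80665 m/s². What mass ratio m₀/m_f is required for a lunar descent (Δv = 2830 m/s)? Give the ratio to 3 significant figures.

v_e = Isp · g₀ = 246 × 9.80665 = 2412.4 m/s.
From the ideal rocket equation, m₀/m_f = exp(Δv / v_e) = exp(2830 / 2412.4) = exp(1.1731) = 3.2320.

mass ratio ≈ 3.23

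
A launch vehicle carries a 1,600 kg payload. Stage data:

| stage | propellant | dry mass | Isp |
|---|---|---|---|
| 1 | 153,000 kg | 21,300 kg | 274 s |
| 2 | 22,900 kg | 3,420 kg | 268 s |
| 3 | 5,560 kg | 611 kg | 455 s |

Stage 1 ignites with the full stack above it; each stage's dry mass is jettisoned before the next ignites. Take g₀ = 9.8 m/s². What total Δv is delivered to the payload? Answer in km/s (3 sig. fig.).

Δv ≈ 12.1 km/s

Ignition mass of stage 1 = 153,000+21,300 + 22,900+3,420 + 5,560+611 + 1,600 = 208,391 kg.
Stage 1: m₀ = 208,391 kg, m_f = 208,391 − 153,000 = 55,391 kg; Δv = 274×9.8×ln(3.762) = 2685.2×1.3250 ≈ 3558 m/s.
Stage 2: m₀ = 34,091 kg, m_f = 34,091 − 22,900 = 11,191 kg; Δv = 268×9.8×ln(3.046) = 2626.4×1.1139 ≈ 2926 m/s.
Stage 3: m₀ = 7,771 kg, m_f = 7,771 − 5,560 = 2,211 kg; Δv = 455×9.8×ln(3.515) = 4459.0×1.2570 ≈ 5605 m/s.
Total Δv = 3558 + 2926 + 5605 = 12089 m/s.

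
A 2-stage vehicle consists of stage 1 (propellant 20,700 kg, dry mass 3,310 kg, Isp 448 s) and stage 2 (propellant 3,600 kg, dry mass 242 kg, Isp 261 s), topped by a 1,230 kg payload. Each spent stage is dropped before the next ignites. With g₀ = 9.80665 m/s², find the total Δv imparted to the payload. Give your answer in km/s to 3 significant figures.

Δv ≈ 8.63 km/s

Ignition mass of stage 1 = 20,700+3,310 + 3,600+242 + 1,230 = 29,082 kg.
Stage 1: m₀ = 29,082 kg, m_f = 29,082 − 20,700 = 8,382 kg; Δv = 448×9.80665×ln(3.47) = 4393.4×1.2440 ≈ 5466 m/s.
Stage 2: m₀ = 5,072 kg, m_f = 5,072 − 3,600 = 1,472 kg; Δv = 261×9.80665×ln(3.446) = 2559.5×1.2371 ≈ 3166 m/s.
Total Δv = 5466 + 3166 = 8632 m/s.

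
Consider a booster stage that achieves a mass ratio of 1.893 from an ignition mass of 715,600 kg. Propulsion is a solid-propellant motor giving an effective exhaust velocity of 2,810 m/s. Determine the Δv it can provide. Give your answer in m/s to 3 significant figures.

Δv ≈ 1790 m/s

Rocket equation: Δv = v_e · ln(1.893) = 2810.0 × 0.6382 ≈ 1793.2 m/s.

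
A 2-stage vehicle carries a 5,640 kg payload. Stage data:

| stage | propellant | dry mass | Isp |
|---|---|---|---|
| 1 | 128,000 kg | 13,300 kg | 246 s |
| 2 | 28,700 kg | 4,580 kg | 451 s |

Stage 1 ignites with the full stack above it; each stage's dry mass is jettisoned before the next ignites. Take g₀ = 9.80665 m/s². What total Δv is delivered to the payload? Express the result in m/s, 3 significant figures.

Δv ≈ 8900 m/s

Ignition mass of stage 1 = 128,000+13,300 + 28,700+4,580 + 5,640 = 180,220 kg.
Stage 1: m₀ = 180,220 kg, m_f = 180,220 − 128,000 = 52,220 kg; Δv = 246×9.80665×ln(3.451) = 2412.4×1.2387 ≈ 2988 m/s.
Stage 2: m₀ = 38,920 kg, m_f = 38,920 − 28,700 = 10,220 kg; Δv = 451×9.80665×ln(3.808) = 4422.8×1.3372 ≈ 5914 m/s.
Total Δv = 2988 + 5914 = 8902 m/s.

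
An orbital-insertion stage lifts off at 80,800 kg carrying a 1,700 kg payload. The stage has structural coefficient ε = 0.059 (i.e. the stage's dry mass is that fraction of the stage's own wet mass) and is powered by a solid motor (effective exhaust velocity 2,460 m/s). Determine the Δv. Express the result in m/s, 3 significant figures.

Stage wet mass = m₀ − payload = 80,800 − 1,700 = 79,100 kg.
Stage dry mass = ε × stage wet mass = 0.059 × 79,100 = 4,666.9 kg.
Burnout mass m_f = stage dry + payload = 4,666.9 + 1,700 = 6,366.9 kg.
Δv = v_e · ln(80,800/6,366.9) = 2460.0 × ln(12.69) = 2460.0 × 2.5409 ≈ 6251 m/s.

Δv ≈ 6250 m/s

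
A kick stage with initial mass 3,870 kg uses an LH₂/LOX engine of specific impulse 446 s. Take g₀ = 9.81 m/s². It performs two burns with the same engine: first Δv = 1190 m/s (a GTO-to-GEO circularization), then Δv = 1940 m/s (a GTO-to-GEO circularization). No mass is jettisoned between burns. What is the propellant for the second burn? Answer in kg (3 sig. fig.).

v_e = Isp · g₀ = 446 × 9.81 = 4375.3 m/s.
After the first burn: m = 3870 × exp(−1190/4375.3) = 3870 × 0.76187 = 2,948.44 kg.
After the second burn: m = 2,948.44 × exp(−1940/4375.3) = 2,948.44 × 0.64185 = 1,892.46 kg.
Second-burn propellant = 2,948.44 − 1,892.46 = 1,055.98 kg.

propellant for the second burn ≈ 1060 kg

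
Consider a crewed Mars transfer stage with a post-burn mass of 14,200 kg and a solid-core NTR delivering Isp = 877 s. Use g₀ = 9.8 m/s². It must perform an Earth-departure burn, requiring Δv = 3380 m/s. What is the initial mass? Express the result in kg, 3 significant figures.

initial mass ≈ 21000 kg

v_e = Isp · g₀ = 877 × 9.8 = 8594.6 m/s.
Using Δv = v_e ln(m₀/m_f): m₀/m_f = exp(Δv / v_e) = exp(3380 / 8594.6) = exp(0.3933) = 1.4818.
m₀ = m_f × 1.4818 = 14,200 × 1.4818 = 21,041.6 kg.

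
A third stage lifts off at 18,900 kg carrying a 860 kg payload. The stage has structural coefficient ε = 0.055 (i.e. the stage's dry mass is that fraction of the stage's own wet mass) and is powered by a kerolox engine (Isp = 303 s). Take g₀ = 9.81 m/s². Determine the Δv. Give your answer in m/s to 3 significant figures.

Δv ≈ 6900 m/s

Stage wet mass = m₀ − payload = 18,900 − 860 = 18,040 kg.
Stage dry mass = ε × stage wet mass = 0.055 × 18,040 = 992.2 kg.
Burnout mass m_f = stage dry + payload = 992.2 + 860 = 1,852.2 kg.
v_e = Isp · g₀ = 303 × 9.81 = 2972.4 m/s.
Using Δv = v_e ln(m₀/m_f): Δv = v_e · ln(18,900/1,852.2) = 2972.4 × ln(10.2) = 2972.4 × 2.3228 ≈ 6904 m/s.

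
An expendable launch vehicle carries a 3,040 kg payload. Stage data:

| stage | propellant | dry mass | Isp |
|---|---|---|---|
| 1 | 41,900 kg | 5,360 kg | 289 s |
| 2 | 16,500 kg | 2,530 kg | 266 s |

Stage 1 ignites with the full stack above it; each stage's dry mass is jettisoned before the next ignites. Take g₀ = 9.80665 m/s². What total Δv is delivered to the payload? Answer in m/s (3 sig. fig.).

Ignition mass of stage 1 = 41,900+5,360 + 16,500+2,530 + 3,040 = 69,330 kg.
Stage 1: m₀ = 69,330 kg, m_f = 69,330 − 41,900 = 27,430 kg; Δv = 289×9.80665×ln(2.528) = 2834.1×0.9272 ≈ 2628 m/s.
Stage 2: m₀ = 22,070 kg, m_f = 22,070 − 16,500 = 5,570 kg; Δv = 266×9.80665×ln(3.962) = 2608.6×1.3768 ≈ 3592 m/s.
Total Δv = 2628 + 3592 = 6220 m/s.

Δv ≈ 6220 m/s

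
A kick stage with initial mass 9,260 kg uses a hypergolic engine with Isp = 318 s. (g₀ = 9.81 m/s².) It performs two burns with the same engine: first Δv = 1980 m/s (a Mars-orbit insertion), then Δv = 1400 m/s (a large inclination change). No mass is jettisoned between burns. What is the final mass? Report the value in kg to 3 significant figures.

final mass ≈ 3130 kg

v_e = Isp · g₀ = 318 × 9.81 = 3119.6 m/s.
After the first burn: m = 9260 × exp(−1980/3119.6) = 9260 × 0.53009 = 4,908.63 kg.
After the second burn: m = 4,908.63 × exp(−1400/3119.6) = 4,908.63 × 0.63841 = 3,133.72 kg.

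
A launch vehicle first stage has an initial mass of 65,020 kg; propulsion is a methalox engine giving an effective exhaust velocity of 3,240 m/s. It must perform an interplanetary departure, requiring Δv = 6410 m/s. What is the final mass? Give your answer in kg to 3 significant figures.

final mass ≈ 8990 kg

m₀/m_f = exp(Δv / v_e) = exp(6410 / 3240.0) = exp(1.9784) = 7.2311.
m_f = m₀ / 7.2311 = 65,020 / 7.2311 = 8,991.72 kg.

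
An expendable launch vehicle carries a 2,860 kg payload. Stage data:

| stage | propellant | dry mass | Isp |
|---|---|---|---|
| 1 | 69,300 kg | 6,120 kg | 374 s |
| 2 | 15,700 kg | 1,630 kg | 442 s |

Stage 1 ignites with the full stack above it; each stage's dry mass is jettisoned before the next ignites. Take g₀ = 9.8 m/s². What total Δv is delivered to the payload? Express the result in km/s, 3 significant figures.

Δv ≈ 11.2 km/s

Ignition mass of stage 1 = 69,300+6,120 + 15,700+1,630 + 2,860 = 95,610 kg.
Stage 1: m₀ = 95,610 kg, m_f = 95,610 − 69,300 = 26,310 kg; Δv = 374×9.8×ln(3.634) = 3665.2×1.2903 ≈ 4729 m/s.
Stage 2: m₀ = 20,190 kg, m_f = 20,190 − 15,700 = 4,490 kg; Δv = 442×9.8×ln(4.497) = 4331.6×1.5033 ≈ 6512 m/s.
Total Δv = 4729 + 6512 = 11241 m/s.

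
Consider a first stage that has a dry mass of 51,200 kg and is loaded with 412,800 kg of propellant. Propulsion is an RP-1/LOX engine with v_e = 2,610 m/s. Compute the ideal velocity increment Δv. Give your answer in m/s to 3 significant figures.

m₀ = m_dry + m_prop = 51,200 + 412,800 = 464,000 kg.
Using Δv = v_e ln(m₀/m_f): Δv = v_e · ln(m₀/m_f) = 2610.0 × ln(9.062) = 2610.0 × 2.2041 ≈ 5752.8 m/s.

Δv ≈ 5750 m/s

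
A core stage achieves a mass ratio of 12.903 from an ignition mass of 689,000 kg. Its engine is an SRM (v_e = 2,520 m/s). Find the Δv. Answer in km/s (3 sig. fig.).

By the Tsiolkovsky rocket equation, Δv = v_e · ln(12.903) = 2520.0 × 2.5575 ≈ 6444.8 m/s.

Δv ≈ 6.44 km/s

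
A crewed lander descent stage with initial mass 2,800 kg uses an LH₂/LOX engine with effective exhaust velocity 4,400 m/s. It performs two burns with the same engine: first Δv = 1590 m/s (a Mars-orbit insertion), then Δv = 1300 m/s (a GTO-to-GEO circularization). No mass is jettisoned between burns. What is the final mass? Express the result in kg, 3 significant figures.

final mass ≈ 1450 kg

After the first burn: m = 2800 × exp(−1590/4400.0) = 2800 × 0.69673 = 1,950.84 kg.
After the second burn: m = 1,950.84 × exp(−1300/4400.0) = 1,950.84 × 0.74419 = 1,451.8 kg.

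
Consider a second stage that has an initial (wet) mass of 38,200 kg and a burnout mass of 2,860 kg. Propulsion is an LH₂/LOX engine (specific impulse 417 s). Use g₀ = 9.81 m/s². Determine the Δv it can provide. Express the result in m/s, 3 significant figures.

Δv ≈ 10600 m/s

v_e = Isp · g₀ = 417 × 9.81 = 4090.8 m/s.
By the Tsiolkovsky rocket equation, Δv = v_e · ln(m₀/m_f) = 4090.8 × ln(13.36) = 4090.8 × 2.5920 ≈ 10603.3 m/s.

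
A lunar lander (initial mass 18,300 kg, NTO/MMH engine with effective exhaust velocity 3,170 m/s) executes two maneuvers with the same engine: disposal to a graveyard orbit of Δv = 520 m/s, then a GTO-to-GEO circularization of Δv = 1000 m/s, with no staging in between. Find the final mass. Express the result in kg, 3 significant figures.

After the first burn: m = 18300 × exp(−520/3170.0) = 18300 × 0.84871 = 15,531.4 kg.
After the second burn: m = 15,531.4 × exp(−1000/3170.0) = 15,531.4 × 0.72946 = 11,329.5 kg.

final mass ≈ 11300 kg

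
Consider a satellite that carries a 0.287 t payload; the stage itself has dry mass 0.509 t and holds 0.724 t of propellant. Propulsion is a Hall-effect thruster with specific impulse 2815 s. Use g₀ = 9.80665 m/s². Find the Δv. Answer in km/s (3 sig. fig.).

Δv ≈ 17.9 km/s

v_e = Isp · g₀ = 2815 × 9.80665 = 27605.7 m/s.
m₀ = payload + dry + propellant = 0.287 + 0.509 + 0.724 = 1.52 t.
m_f = payload + dry = 0.287 + 0.509 = 0.796 t.
Δv = v_e · ln(m₀/m_f) = 27605.7 × ln(1.91) = 27605.7 × 0.6469 ≈ 17857.2 m/s.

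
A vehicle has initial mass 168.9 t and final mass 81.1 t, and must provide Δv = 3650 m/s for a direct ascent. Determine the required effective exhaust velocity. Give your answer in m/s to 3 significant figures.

ln(m₀/m_f) = ln(168900/81100) = ln(2.083) = 0.7336.
Rocket equation: v_e = Δv / ln(m₀/m_f) = 3650 / 0.7336 = 4975.3 m/s.

v_e ≈ 4980 m/s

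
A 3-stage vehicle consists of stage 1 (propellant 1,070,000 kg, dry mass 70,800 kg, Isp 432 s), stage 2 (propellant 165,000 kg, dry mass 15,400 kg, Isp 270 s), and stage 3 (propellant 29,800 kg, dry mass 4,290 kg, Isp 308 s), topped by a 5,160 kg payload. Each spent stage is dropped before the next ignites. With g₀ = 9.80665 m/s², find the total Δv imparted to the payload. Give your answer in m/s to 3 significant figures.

Δv ≈ 14500 m/s

Ignition mass of stage 1 = 1,070,000+70,800 + 165,000+15,400 + 29,800+4,290 + 5,160 = 1,360,450 kg.
Stage 1: m₀ = 1,360,450 kg, m_f = 1,360,450 − 1,070,000 = 290,450 kg; Δv = 432×9.80665×ln(4.684) = 4236.5×1.5441 ≈ 6542 m/s.
Stage 2: m₀ = 219,650 kg, m_f = 219,650 − 165,000 = 54,650 kg; Δv = 270×9.80665×ln(4.019) = 2647.8×1.3911 ≈ 3683 m/s.
Stage 3: m₀ = 39,250 kg, m_f = 39,250 − 29,800 = 9,450 kg; Δv = 308×9.80665×ln(4.153) = 3020.4×1.4239 ≈ 4301 m/s.
Total Δv = 6542 + 3683 + 4301 = 14526 m/s.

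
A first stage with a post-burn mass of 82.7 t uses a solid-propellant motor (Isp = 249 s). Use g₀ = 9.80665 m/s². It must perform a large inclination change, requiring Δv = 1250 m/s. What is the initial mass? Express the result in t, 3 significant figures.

v_e = Isp · g₀ = 249 × 9.80665 = 2441.9 m/s.
By the Tsiolkovsky rocket equation, m₀/m_f = exp(Δv / v_e) = exp(1250 / 2441.9) = exp(0.5119) = 1.6685.
m₀ = m_f × 1.6685 = 82.7 × 1.6685 = 137.985 t.

initial mass ≈ 138 t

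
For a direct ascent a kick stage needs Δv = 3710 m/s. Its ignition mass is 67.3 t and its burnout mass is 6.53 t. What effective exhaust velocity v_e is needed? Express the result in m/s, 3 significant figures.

v_e ≈ 1590 m/s

ln(m₀/m_f) = ln(67300/6530) = ln(10.31) = 2.3328.
v_e = Δv / ln(m₀/m_f) = 3710 / 2.3328 = 1590.4 m/s.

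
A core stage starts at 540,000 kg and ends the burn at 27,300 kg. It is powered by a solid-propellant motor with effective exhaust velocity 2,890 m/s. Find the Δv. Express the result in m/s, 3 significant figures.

From the ideal rocket equation, Δv = v_e · ln(m₀/m_f) = 2890.0 × ln(19.78) = 2890.0 × 2.9847 ≈ 8625.7 m/s.

Δv ≈ 8630 m/s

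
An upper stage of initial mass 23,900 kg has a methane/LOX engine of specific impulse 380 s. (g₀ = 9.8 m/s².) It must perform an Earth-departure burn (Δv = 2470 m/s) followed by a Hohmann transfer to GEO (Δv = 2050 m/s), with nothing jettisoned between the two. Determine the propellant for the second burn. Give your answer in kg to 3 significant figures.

v_e = Isp · g₀ = 380 × 9.8 = 3724.0 m/s.
After the first burn: m = 23900 × exp(−2470/3724.0) = 23900 × 0.51517 = 12,312.6 kg.
After the second burn: m = 12,312.6 × exp(−2050/3724.0) = 12,312.6 × 0.57667 = 7,100.31 kg.
Second-burn propellant = 12,312.6 − 7,100.31 = 5,212.29 kg.

propellant for the second burn ≈ 5210 kg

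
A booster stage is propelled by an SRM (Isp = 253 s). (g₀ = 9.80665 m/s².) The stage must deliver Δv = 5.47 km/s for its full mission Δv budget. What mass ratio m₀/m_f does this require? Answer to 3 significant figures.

v_e = Isp · g₀ = 253 × 9.80665 = 2481.1 m/s.
m₀/m_f = exp(Δv / v_e) = exp(5470 / 2481.1) = exp(2.2047) = 9.0674.

mass ratio ≈ 9.07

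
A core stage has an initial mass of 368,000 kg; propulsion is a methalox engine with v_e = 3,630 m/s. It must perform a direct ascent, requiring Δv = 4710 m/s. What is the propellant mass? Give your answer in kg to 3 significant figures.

Rocket equation: m₀/m_f = exp(Δv / v_e) = exp(4710 / 3630.0) = exp(1.2975) = 3.6602.
m_f = 368,000 / 3.6602 = 100,541 kg, so propellant = m₀ − m_f = 368,000 − 100,541 = 267,459 kg.

propellant mass ≈ 267000 kg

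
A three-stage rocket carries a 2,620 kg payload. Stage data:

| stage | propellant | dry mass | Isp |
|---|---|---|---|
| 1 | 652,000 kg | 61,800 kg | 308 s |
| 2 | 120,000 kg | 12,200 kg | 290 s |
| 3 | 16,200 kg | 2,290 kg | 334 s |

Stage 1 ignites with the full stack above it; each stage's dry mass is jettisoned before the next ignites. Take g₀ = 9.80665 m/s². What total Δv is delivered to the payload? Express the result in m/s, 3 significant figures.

Ignition mass of stage 1 = 652,000+61,800 + 120,000+12,200 + 16,200+2,290 + 2,620 = 867,110 kg.
Stage 1: m₀ = 867,110 kg, m_f = 867,110 − 652,000 = 215,110 kg; Δv = 308×9.80665×ln(4.031) = 3020.4×1.3940 ≈ 4211 m/s.
Stage 2: m₀ = 153,310 kg, m_f = 153,310 − 120,000 = 33,310 kg; Δv = 290×9.80665×ln(4.603) = 2843.9×1.5266 ≈ 4342 m/s.
Stage 3: m₀ = 21,110 kg, m_f = 21,110 − 16,200 = 4,910 kg; Δv = 334×9.80665×ln(4.299) = 3275.4×1.4585 ≈ 4777 m/s.
Total Δv = 4211 + 4342 + 4777 = 13330 m/s.

Δv ≈ 13300 m/s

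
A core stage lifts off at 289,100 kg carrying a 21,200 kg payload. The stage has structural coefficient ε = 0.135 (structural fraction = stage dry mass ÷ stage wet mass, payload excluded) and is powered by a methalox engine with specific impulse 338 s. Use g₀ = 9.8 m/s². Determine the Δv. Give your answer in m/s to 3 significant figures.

Δv ≈ 5360 m/s

Stage wet mass = m₀ − payload = 289,100 − 21,200 = 267,900 kg.
Stage dry mass = ε × stage wet mass = 0.135 × 267,900 = 36,166.5 kg.
Burnout mass m_f = stage dry + payload = 36,166.5 + 21,200 = 57,366.5 kg.
v_e = Isp · g₀ = 338 × 9.8 = 3312.4 m/s.
By the Tsiolkovsky rocket equation, Δv = v_e · ln(289,100/57,366.5) = 3312.4 × ln(5.04) = 3312.4 × 1.6173 ≈ 5357 m/s.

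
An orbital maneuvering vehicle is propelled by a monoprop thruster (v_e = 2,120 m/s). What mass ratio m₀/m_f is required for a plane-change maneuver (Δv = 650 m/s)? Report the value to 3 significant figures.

mass ratio ≈ 1.36

m₀/m_f = exp(Δv / v_e) = exp(650 / 2120.0) = exp(0.3066) = 1.3588.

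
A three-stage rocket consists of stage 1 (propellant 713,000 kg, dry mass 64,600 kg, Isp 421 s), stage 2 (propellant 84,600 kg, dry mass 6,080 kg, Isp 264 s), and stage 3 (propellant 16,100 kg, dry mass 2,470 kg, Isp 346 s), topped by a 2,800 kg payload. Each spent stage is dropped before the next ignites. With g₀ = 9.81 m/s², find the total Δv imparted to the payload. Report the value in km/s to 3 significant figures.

Ignition mass of stage 1 = 713,000+64,600 + 84,600+6,080 + 16,100+2,470 + 2,800 = 889,650 kg.
Stage 1: m₀ = 889,650 kg, m_f = 889,650 − 713,000 = 176,650 kg; Δv = 421×9.81×ln(5.036) = 4130.0×1.6167 ≈ 6677 m/s.
Stage 2: m₀ = 112,050 kg, m_f = 112,050 − 84,600 = 27,450 kg; Δv = 264×9.81×ln(4.082) = 2589.8×1.4066 ≈ 3643 m/s.
Stage 3: m₀ = 21,370 kg, m_f = 21,370 − 16,100 = 5,270 kg; Δv = 346×9.81×ln(4.055) = 3394.3×1.4000 ≈ 4752 m/s.
Total Δv = 6677 + 3643 + 4752 = 15072 m/s.

Δv ≈ 15.1 km/s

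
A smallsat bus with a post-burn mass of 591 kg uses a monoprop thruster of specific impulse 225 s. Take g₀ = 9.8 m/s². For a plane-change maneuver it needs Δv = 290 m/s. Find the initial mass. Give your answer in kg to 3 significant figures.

v_e = Isp · g₀ = 225 × 9.8 = 2205.0 m/s.
From the ideal rocket equation, m₀/m_f = exp(Δv / v_e) = exp(290 / 2205.0) = exp(0.1315) = 1.1406.
m₀ = m_f × 1.1406 = 591 × 1.1406 = 674.095 kg.

initial mass ≈ 674 kg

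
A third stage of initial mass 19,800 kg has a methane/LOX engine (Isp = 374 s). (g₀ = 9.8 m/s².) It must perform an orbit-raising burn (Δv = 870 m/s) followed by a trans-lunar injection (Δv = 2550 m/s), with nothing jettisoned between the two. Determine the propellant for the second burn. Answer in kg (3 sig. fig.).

v_e = Isp · g₀ = 374 × 9.8 = 3665.2 m/s.
After the first burn: m = 19800 × exp(−870/3665.2) = 19800 × 0.78870 = 15,616.3 kg.
After the second burn: m = 15,616.3 × exp(−2550/3665.2) = 15,616.3 × 0.49871 = 7,788 kg.
Second-burn propellant = 15,616.3 − 7,788 = 7,828.3 kg.

propellant for the second burn ≈ 7830 kg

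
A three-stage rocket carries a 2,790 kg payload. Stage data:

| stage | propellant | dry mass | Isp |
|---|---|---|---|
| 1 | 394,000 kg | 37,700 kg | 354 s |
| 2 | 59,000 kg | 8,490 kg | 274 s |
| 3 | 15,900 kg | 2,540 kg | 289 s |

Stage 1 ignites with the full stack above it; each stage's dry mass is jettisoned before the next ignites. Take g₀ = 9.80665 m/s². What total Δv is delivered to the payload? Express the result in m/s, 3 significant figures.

Δv ≈ 11800 m/s

Ignition mass of stage 1 = 394,000+37,700 + 59,000+8,490 + 15,900+2,540 + 2,790 = 520,420 kg.
Stage 1: m₀ = 520,420 kg, m_f = 520,420 − 394,000 = 126,420 kg; Δv = 354×9.80665×ln(4.117) = 3471.6×1.4150 ≈ 4912 m/s.
Stage 2: m₀ = 88,720 kg, m_f = 88,720 − 59,000 = 29,720 kg; Δv = 274×9.80665×ln(2.985) = 2687.0×1.0937 ≈ 2939 m/s.
Stage 3: m₀ = 21,230 kg, m_f = 21,230 − 15,900 = 5,330 kg; Δv = 289×9.80665×ln(3.983) = 2834.1×1.3821 ≈ 3917 m/s.
Total Δv = 4912 + 2939 + 3917 = 11768 m/s.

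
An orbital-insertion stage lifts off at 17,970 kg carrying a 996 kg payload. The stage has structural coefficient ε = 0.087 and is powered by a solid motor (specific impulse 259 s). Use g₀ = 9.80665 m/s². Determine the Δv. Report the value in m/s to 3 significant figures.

Stage wet mass = m₀ − payload = 17,970 − 996 = 16,974 kg.
Stage dry mass = ε × stage wet mass = 0.087 × 16,974 = 1,476.74 kg.
Burnout mass m_f = stage dry + payload = 1,476.74 + 996 = 2,472.74 kg.
v_e = Isp · g₀ = 259 × 9.80665 = 2539.9 m/s.
Δv = v_e · ln(17,970/2,472.74) = 2539.9 × ln(7.267) = 2539.9 × 1.9834 ≈ 5038 m/s.

Δv ≈ 5040 m/s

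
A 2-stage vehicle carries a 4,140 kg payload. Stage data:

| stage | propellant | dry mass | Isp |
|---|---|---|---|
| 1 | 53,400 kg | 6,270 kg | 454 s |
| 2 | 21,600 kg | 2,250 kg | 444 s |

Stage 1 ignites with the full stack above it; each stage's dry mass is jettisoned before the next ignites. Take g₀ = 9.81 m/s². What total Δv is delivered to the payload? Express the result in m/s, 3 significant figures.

Δv ≈ 10600 m/s

Ignition mass of stage 1 = 53,400+6,270 + 21,600+2,250 + 4,140 = 87,660 kg.
Stage 1: m₀ = 87,660 kg, m_f = 87,660 − 53,400 = 34,260 kg; Δv = 454×9.81×ln(2.559) = 4453.7×0.9395 ≈ 4184 m/s.
Stage 2: m₀ = 27,990 kg, m_f = 27,990 − 21,600 = 6,390 kg; Δv = 444×9.81×ln(4.38) = 4355.6×1.4771 ≈ 6434 m/s.
Total Δv = 4184 + 6434 = 10618 m/s.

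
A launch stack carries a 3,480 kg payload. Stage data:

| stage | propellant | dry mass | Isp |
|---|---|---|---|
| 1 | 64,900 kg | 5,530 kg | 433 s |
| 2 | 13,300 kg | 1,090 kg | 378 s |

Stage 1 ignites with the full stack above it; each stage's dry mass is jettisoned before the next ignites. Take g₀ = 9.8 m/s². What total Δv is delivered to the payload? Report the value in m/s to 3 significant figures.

Δv ≈ 10700 m/s

Ignition mass of stage 1 = 64,900+5,530 + 13,300+1,090 + 3,480 = 88,300 kg.
Stage 1: m₀ = 88,300 kg, m_f = 88,300 − 64,900 = 23,400 kg; Δv = 433×9.8×ln(3.774) = 4243.4×1.3280 ≈ 5635 m/s.
Stage 2: m₀ = 17,870 kg, m_f = 17,870 − 13,300 = 4,570 kg; Δv = 378×9.8×ln(3.91) = 3704.4×1.3636 ≈ 5051 m/s.
Total Δv = 5635 + 5051 = 10686 m/s.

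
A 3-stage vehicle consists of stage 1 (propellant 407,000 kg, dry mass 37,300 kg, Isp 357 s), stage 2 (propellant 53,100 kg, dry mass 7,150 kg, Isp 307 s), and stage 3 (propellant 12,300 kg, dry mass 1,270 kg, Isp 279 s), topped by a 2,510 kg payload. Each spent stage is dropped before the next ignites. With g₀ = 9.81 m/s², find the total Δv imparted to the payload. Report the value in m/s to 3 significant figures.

Ignition mass of stage 1 = 407,000+37,300 + 53,100+7,150 + 12,300+1,270 + 2,510 = 520,630 kg.
Stage 1: m₀ = 520,630 kg, m_f = 520,630 − 407,000 = 113,630 kg; Δv = 357×9.81×ln(4.582) = 3502.2×1.5221 ≈ 5331 m/s.
Stage 2: m₀ = 76,330 kg, m_f = 76,330 − 53,100 = 23,230 kg; Δv = 307×9.81×ln(3.286) = 3011.7×1.1896 ≈ 3583 m/s.
Stage 3: m₀ = 16,080 kg, m_f = 16,080 − 12,300 = 3,780 kg; Δv = 279×9.81×ln(4.254) = 2737.0×1.4479 ≈ 3963 m/s.
Total Δv = 5331 + 3583 + 3963 = 12877 m/s.

Δv ≈ 12900 m/s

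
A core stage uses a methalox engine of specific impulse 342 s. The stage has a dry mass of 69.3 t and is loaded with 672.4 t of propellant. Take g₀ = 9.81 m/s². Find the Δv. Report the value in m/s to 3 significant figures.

Δv ≈ 7950 m/s

v_e = Isp · g₀ = 342 × 9.81 = 3355.0 m/s.
m₀ = m_dry + m_prop = 69.3 + 672.4 = 741.7 t.
Δv = v_e · ln(m₀/m_f) = 3355.0 × ln(10.7) = 3355.0 × 2.3705 ≈ 7953.1 m/s.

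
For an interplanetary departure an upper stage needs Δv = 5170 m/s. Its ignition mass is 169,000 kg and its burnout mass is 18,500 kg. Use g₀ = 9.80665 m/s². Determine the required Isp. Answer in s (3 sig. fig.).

Isp ≈ 238 s

ln(m₀/m_f) = ln(169000/18500) = ln(9.135) = 2.2121.
v_e = Δv / ln(m₀/m_f) = 5170 / 2.2121 = 2337.1 m/s.
Isp = v_e / g₀ = 2337.1 / 9.80665 = 238.3 s.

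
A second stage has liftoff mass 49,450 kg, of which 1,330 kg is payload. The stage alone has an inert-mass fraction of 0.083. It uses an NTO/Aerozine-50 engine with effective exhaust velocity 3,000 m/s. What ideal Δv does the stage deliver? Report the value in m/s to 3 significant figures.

Stage wet mass = m₀ − payload = 49,450 − 1,330 = 48,120 kg.
Stage dry mass = ε × stage wet mass = 0.083 × 48,120 = 3,993.96 kg.
Burnout mass m_f = stage dry + payload = 3,993.96 + 1,330 = 5,323.96 kg.
Δv = v_e · ln(49,450/5,323.96) = 3000.0 × ln(9.288) = 3000.0 × 2.2287 ≈ 6686 m/s.

Δv ≈ 6690 m/s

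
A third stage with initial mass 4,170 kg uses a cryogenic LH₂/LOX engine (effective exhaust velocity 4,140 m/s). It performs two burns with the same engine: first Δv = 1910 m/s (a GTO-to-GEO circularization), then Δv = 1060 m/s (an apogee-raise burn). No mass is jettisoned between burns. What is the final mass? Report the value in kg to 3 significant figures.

final mass ≈ 2040 kg

After the first burn: m = 4170 × exp(−1910/4140.0) = 4170 × 0.63043 = 2,628.89 kg.
After the second burn: m = 2,628.89 × exp(−1060/4140.0) = 2,628.89 × 0.77411 = 2,035.05 kg.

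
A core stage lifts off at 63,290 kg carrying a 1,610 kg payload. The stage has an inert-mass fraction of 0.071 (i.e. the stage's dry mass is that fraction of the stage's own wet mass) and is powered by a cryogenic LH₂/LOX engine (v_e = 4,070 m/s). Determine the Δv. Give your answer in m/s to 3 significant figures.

Δv ≈ 9600 m/s

Stage wet mass = m₀ − payload = 63,290 − 1,610 = 61,680 kg.
Stage dry mass = ε × stage wet mass = 0.071 × 61,680 = 4,379.28 kg.
Burnout mass m_f = stage dry + payload = 4,379.28 + 1,610 = 5,989.28 kg.
From the ideal rocket equation, Δv = v_e · ln(63,290/5,989.28) = 4070.0 × ln(10.57) = 4070.0 × 2.3578 ≈ 9596 m/s.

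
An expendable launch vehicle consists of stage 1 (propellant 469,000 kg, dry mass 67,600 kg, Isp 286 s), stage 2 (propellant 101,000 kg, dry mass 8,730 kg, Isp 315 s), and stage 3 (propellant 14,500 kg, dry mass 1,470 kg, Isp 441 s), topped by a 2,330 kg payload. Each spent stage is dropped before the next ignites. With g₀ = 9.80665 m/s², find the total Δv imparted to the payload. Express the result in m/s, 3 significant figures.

Ignition mass of stage 1 = 469,000+67,600 + 101,000+8,730 + 14,500+1,470 + 2,330 = 664,630 kg.
Stage 1: m₀ = 664,630 kg, m_f = 664,630 − 469,000 = 195,630 kg; Δv = 286×9.80665×ln(3.397) = 2804.7×1.2230 ≈ 3430 m/s.
Stage 2: m₀ = 128,030 kg, m_f = 128,030 − 101,000 = 27,030 kg; Δv = 315×9.80665×ln(4.737) = 3089.1×1.5553 ≈ 4805 m/s.
Stage 3: m₀ = 18,300 kg, m_f = 18,300 − 14,500 = 3,800 kg; Δv = 441×9.80665×ln(4.816) = 4324.7×1.5719 ≈ 6798 m/s.
Total Δv = 3430 + 4805 + 6798 = 15033 m/s.

Δv ≈ 15000 m/s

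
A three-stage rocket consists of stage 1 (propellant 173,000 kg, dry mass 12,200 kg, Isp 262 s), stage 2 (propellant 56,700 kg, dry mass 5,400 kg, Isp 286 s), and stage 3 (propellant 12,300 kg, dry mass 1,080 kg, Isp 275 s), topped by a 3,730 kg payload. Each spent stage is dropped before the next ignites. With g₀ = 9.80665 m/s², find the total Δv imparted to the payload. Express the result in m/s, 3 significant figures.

Ignition mass of stage 1 = 173,000+12,200 + 56,700+5,400 + 12,300+1,080 + 3,730 = 264,410 kg.
Stage 1: m₀ = 264,410 kg, m_f = 264,410 − 173,000 = 91,410 kg; Δv = 262×9.80665×ln(2.893) = 2569.3×1.0621 ≈ 2729 m/s.
Stage 2: m₀ = 79,210 kg, m_f = 79,210 − 56,700 = 22,510 kg; Δv = 286×9.80665×ln(3.519) = 2804.7×1.2581 ≈ 3529 m/s.
Stage 3: m₀ = 17,110 kg, m_f = 17,110 − 12,300 = 4,810 kg; Δv = 275×9.80665×ln(3.557) = 2696.8×1.2690 ≈ 3422 m/s.
Total Δv = 2729 + 3529 + 3422 = 9680 m/s.

Δv ≈ 9680 m/s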